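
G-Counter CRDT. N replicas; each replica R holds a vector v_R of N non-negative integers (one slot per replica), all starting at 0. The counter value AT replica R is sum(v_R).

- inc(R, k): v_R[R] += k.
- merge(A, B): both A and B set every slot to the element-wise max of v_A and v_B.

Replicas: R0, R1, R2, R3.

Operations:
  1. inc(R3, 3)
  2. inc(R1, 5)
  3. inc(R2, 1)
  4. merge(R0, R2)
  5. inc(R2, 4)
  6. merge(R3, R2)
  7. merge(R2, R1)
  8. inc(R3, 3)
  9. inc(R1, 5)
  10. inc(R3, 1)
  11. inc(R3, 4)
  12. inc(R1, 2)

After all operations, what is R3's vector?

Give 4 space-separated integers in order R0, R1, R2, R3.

Op 1: inc R3 by 3 -> R3=(0,0,0,3) value=3
Op 2: inc R1 by 5 -> R1=(0,5,0,0) value=5
Op 3: inc R2 by 1 -> R2=(0,0,1,0) value=1
Op 4: merge R0<->R2 -> R0=(0,0,1,0) R2=(0,0,1,0)
Op 5: inc R2 by 4 -> R2=(0,0,5,0) value=5
Op 6: merge R3<->R2 -> R3=(0,0,5,3) R2=(0,0,5,3)
Op 7: merge R2<->R1 -> R2=(0,5,5,3) R1=(0,5,5,3)
Op 8: inc R3 by 3 -> R3=(0,0,5,6) value=11
Op 9: inc R1 by 5 -> R1=(0,10,5,3) value=18
Op 10: inc R3 by 1 -> R3=(0,0,5,7) value=12
Op 11: inc R3 by 4 -> R3=(0,0,5,11) value=16
Op 12: inc R1 by 2 -> R1=(0,12,5,3) value=20

Answer: 0 0 5 11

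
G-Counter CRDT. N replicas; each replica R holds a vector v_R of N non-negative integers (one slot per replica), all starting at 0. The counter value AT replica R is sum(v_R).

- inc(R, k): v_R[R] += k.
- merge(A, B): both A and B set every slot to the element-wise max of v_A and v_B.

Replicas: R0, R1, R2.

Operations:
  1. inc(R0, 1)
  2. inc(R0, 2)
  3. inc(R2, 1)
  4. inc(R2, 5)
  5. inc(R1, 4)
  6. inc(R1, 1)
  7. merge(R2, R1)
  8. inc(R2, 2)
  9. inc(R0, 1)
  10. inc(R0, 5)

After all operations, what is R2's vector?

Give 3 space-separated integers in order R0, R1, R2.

Answer: 0 5 8

Derivation:
Op 1: inc R0 by 1 -> R0=(1,0,0) value=1
Op 2: inc R0 by 2 -> R0=(3,0,0) value=3
Op 3: inc R2 by 1 -> R2=(0,0,1) value=1
Op 4: inc R2 by 5 -> R2=(0,0,6) value=6
Op 5: inc R1 by 4 -> R1=(0,4,0) value=4
Op 6: inc R1 by 1 -> R1=(0,5,0) value=5
Op 7: merge R2<->R1 -> R2=(0,5,6) R1=(0,5,6)
Op 8: inc R2 by 2 -> R2=(0,5,8) value=13
Op 9: inc R0 by 1 -> R0=(4,0,0) value=4
Op 10: inc R0 by 5 -> R0=(9,0,0) value=9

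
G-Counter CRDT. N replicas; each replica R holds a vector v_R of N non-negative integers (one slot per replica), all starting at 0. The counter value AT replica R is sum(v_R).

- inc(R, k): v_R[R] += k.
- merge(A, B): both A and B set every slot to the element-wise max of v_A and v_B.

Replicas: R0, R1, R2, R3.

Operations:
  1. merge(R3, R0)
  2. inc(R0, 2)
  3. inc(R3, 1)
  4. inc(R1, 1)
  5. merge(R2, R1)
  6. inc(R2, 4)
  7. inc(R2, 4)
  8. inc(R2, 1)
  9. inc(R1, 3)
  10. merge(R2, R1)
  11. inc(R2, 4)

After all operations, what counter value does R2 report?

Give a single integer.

Op 1: merge R3<->R0 -> R3=(0,0,0,0) R0=(0,0,0,0)
Op 2: inc R0 by 2 -> R0=(2,0,0,0) value=2
Op 3: inc R3 by 1 -> R3=(0,0,0,1) value=1
Op 4: inc R1 by 1 -> R1=(0,1,0,0) value=1
Op 5: merge R2<->R1 -> R2=(0,1,0,0) R1=(0,1,0,0)
Op 6: inc R2 by 4 -> R2=(0,1,4,0) value=5
Op 7: inc R2 by 4 -> R2=(0,1,8,0) value=9
Op 8: inc R2 by 1 -> R2=(0,1,9,0) value=10
Op 9: inc R1 by 3 -> R1=(0,4,0,0) value=4
Op 10: merge R2<->R1 -> R2=(0,4,9,0) R1=(0,4,9,0)
Op 11: inc R2 by 4 -> R2=(0,4,13,0) value=17

Answer: 17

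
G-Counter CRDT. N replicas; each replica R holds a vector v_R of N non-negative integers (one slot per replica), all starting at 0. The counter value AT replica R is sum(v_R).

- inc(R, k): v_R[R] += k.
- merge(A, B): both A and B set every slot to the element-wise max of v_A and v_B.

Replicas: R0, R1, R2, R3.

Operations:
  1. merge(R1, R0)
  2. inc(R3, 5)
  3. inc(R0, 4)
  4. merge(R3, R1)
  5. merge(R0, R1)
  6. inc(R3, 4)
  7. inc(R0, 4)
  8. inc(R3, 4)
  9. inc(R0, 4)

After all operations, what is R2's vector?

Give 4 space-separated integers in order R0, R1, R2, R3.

Op 1: merge R1<->R0 -> R1=(0,0,0,0) R0=(0,0,0,0)
Op 2: inc R3 by 5 -> R3=(0,0,0,5) value=5
Op 3: inc R0 by 4 -> R0=(4,0,0,0) value=4
Op 4: merge R3<->R1 -> R3=(0,0,0,5) R1=(0,0,0,5)
Op 5: merge R0<->R1 -> R0=(4,0,0,5) R1=(4,0,0,5)
Op 6: inc R3 by 4 -> R3=(0,0,0,9) value=9
Op 7: inc R0 by 4 -> R0=(8,0,0,5) value=13
Op 8: inc R3 by 4 -> R3=(0,0,0,13) value=13
Op 9: inc R0 by 4 -> R0=(12,0,0,5) value=17

Answer: 0 0 0 0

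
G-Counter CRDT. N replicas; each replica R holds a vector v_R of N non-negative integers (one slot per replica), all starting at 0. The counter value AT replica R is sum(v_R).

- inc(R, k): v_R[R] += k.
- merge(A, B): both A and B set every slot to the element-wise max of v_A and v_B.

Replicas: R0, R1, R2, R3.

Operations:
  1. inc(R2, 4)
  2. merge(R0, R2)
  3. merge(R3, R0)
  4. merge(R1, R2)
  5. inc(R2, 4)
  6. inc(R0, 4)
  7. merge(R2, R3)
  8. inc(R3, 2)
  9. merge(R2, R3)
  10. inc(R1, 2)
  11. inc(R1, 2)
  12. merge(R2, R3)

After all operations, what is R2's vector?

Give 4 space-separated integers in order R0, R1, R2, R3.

Answer: 0 0 8 2

Derivation:
Op 1: inc R2 by 4 -> R2=(0,0,4,0) value=4
Op 2: merge R0<->R2 -> R0=(0,0,4,0) R2=(0,0,4,0)
Op 3: merge R3<->R0 -> R3=(0,0,4,0) R0=(0,0,4,0)
Op 4: merge R1<->R2 -> R1=(0,0,4,0) R2=(0,0,4,0)
Op 5: inc R2 by 4 -> R2=(0,0,8,0) value=8
Op 6: inc R0 by 4 -> R0=(4,0,4,0) value=8
Op 7: merge R2<->R3 -> R2=(0,0,8,0) R3=(0,0,8,0)
Op 8: inc R3 by 2 -> R3=(0,0,8,2) value=10
Op 9: merge R2<->R3 -> R2=(0,0,8,2) R3=(0,0,8,2)
Op 10: inc R1 by 2 -> R1=(0,2,4,0) value=6
Op 11: inc R1 by 2 -> R1=(0,4,4,0) value=8
Op 12: merge R2<->R3 -> R2=(0,0,8,2) R3=(0,0,8,2)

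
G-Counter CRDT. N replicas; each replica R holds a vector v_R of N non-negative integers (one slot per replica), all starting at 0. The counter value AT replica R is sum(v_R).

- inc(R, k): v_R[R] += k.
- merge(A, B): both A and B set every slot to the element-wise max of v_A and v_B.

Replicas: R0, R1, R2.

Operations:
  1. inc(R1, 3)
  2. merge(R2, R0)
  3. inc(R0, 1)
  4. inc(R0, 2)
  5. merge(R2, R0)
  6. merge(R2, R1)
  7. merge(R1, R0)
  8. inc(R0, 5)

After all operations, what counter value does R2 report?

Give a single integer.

Op 1: inc R1 by 3 -> R1=(0,3,0) value=3
Op 2: merge R2<->R0 -> R2=(0,0,0) R0=(0,0,0)
Op 3: inc R0 by 1 -> R0=(1,0,0) value=1
Op 4: inc R0 by 2 -> R0=(3,0,0) value=3
Op 5: merge R2<->R0 -> R2=(3,0,0) R0=(3,0,0)
Op 6: merge R2<->R1 -> R2=(3,3,0) R1=(3,3,0)
Op 7: merge R1<->R0 -> R1=(3,3,0) R0=(3,3,0)
Op 8: inc R0 by 5 -> R0=(8,3,0) value=11

Answer: 6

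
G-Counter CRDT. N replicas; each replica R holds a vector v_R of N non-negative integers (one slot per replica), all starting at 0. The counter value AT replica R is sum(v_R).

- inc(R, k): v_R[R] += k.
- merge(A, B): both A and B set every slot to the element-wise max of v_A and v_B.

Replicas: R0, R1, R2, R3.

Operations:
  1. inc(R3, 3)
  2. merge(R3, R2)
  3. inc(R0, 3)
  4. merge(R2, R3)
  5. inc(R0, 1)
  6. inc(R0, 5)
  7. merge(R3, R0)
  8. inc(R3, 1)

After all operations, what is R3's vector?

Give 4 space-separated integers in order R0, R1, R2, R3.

Op 1: inc R3 by 3 -> R3=(0,0,0,3) value=3
Op 2: merge R3<->R2 -> R3=(0,0,0,3) R2=(0,0,0,3)
Op 3: inc R0 by 3 -> R0=(3,0,0,0) value=3
Op 4: merge R2<->R3 -> R2=(0,0,0,3) R3=(0,0,0,3)
Op 5: inc R0 by 1 -> R0=(4,0,0,0) value=4
Op 6: inc R0 by 5 -> R0=(9,0,0,0) value=9
Op 7: merge R3<->R0 -> R3=(9,0,0,3) R0=(9,0,0,3)
Op 8: inc R3 by 1 -> R3=(9,0,0,4) value=13

Answer: 9 0 0 4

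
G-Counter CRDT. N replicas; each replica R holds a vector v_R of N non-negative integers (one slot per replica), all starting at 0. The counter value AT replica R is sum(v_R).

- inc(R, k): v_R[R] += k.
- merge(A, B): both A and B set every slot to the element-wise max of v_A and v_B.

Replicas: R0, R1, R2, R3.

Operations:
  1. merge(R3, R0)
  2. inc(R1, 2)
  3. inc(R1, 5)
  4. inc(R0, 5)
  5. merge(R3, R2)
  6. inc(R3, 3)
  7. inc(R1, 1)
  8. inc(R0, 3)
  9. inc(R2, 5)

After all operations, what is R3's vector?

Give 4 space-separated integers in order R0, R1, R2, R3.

Answer: 0 0 0 3

Derivation:
Op 1: merge R3<->R0 -> R3=(0,0,0,0) R0=(0,0,0,0)
Op 2: inc R1 by 2 -> R1=(0,2,0,0) value=2
Op 3: inc R1 by 5 -> R1=(0,7,0,0) value=7
Op 4: inc R0 by 5 -> R0=(5,0,0,0) value=5
Op 5: merge R3<->R2 -> R3=(0,0,0,0) R2=(0,0,0,0)
Op 6: inc R3 by 3 -> R3=(0,0,0,3) value=3
Op 7: inc R1 by 1 -> R1=(0,8,0,0) value=8
Op 8: inc R0 by 3 -> R0=(8,0,0,0) value=8
Op 9: inc R2 by 5 -> R2=(0,0,5,0) value=5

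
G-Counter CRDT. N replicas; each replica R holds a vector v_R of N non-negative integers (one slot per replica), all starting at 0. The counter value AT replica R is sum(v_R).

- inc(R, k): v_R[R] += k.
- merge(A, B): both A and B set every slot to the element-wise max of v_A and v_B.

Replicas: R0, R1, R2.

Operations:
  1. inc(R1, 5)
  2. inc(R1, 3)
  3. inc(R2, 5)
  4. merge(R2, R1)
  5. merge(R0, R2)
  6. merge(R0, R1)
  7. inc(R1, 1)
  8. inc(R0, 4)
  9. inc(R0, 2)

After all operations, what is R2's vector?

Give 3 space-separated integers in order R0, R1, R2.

Answer: 0 8 5

Derivation:
Op 1: inc R1 by 5 -> R1=(0,5,0) value=5
Op 2: inc R1 by 3 -> R1=(0,8,0) value=8
Op 3: inc R2 by 5 -> R2=(0,0,5) value=5
Op 4: merge R2<->R1 -> R2=(0,8,5) R1=(0,8,5)
Op 5: merge R0<->R2 -> R0=(0,8,5) R2=(0,8,5)
Op 6: merge R0<->R1 -> R0=(0,8,5) R1=(0,8,5)
Op 7: inc R1 by 1 -> R1=(0,9,5) value=14
Op 8: inc R0 by 4 -> R0=(4,8,5) value=17
Op 9: inc R0 by 2 -> R0=(6,8,5) value=19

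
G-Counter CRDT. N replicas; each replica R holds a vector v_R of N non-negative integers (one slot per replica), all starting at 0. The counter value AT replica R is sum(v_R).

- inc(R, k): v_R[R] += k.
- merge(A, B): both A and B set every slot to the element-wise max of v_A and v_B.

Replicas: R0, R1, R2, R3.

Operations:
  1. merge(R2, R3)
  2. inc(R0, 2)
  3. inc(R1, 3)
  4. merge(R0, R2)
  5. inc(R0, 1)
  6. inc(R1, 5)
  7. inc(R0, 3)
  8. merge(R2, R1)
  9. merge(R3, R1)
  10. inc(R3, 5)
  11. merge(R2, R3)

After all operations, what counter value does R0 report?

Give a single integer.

Op 1: merge R2<->R3 -> R2=(0,0,0,0) R3=(0,0,0,0)
Op 2: inc R0 by 2 -> R0=(2,0,0,0) value=2
Op 3: inc R1 by 3 -> R1=(0,3,0,0) value=3
Op 4: merge R0<->R2 -> R0=(2,0,0,0) R2=(2,0,0,0)
Op 5: inc R0 by 1 -> R0=(3,0,0,0) value=3
Op 6: inc R1 by 5 -> R1=(0,8,0,0) value=8
Op 7: inc R0 by 3 -> R0=(6,0,0,0) value=6
Op 8: merge R2<->R1 -> R2=(2,8,0,0) R1=(2,8,0,0)
Op 9: merge R3<->R1 -> R3=(2,8,0,0) R1=(2,8,0,0)
Op 10: inc R3 by 5 -> R3=(2,8,0,5) value=15
Op 11: merge R2<->R3 -> R2=(2,8,0,5) R3=(2,8,0,5)

Answer: 6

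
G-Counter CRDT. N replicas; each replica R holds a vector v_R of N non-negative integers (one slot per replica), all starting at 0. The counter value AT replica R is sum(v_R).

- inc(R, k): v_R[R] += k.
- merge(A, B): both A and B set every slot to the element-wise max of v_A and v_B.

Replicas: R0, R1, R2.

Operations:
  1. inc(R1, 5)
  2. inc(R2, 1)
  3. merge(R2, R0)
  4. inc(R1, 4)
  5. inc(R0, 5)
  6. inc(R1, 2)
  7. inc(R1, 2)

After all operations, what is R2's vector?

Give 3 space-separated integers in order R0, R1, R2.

Answer: 0 0 1

Derivation:
Op 1: inc R1 by 5 -> R1=(0,5,0) value=5
Op 2: inc R2 by 1 -> R2=(0,0,1) value=1
Op 3: merge R2<->R0 -> R2=(0,0,1) R0=(0,0,1)
Op 4: inc R1 by 4 -> R1=(0,9,0) value=9
Op 5: inc R0 by 5 -> R0=(5,0,1) value=6
Op 6: inc R1 by 2 -> R1=(0,11,0) value=11
Op 7: inc R1 by 2 -> R1=(0,13,0) value=13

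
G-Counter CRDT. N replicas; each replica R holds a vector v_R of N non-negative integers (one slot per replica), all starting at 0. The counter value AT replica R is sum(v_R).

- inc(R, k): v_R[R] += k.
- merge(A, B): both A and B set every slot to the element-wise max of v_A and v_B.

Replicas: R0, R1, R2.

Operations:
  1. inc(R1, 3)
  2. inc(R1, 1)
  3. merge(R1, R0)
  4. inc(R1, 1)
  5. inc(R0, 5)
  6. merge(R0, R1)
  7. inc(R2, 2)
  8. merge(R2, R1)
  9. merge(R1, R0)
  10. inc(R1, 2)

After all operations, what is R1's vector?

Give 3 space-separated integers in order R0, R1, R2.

Op 1: inc R1 by 3 -> R1=(0,3,0) value=3
Op 2: inc R1 by 1 -> R1=(0,4,0) value=4
Op 3: merge R1<->R0 -> R1=(0,4,0) R0=(0,4,0)
Op 4: inc R1 by 1 -> R1=(0,5,0) value=5
Op 5: inc R0 by 5 -> R0=(5,4,0) value=9
Op 6: merge R0<->R1 -> R0=(5,5,0) R1=(5,5,0)
Op 7: inc R2 by 2 -> R2=(0,0,2) value=2
Op 8: merge R2<->R1 -> R2=(5,5,2) R1=(5,5,2)
Op 9: merge R1<->R0 -> R1=(5,5,2) R0=(5,5,2)
Op 10: inc R1 by 2 -> R1=(5,7,2) value=14

Answer: 5 7 2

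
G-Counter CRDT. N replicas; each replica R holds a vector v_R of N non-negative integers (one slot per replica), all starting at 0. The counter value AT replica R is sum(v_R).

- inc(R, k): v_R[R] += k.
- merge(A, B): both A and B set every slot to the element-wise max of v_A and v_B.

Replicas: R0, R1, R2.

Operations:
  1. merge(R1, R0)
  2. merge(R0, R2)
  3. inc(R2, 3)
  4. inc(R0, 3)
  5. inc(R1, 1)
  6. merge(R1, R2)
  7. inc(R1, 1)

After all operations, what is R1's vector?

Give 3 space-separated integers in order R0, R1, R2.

Op 1: merge R1<->R0 -> R1=(0,0,0) R0=(0,0,0)
Op 2: merge R0<->R2 -> R0=(0,0,0) R2=(0,0,0)
Op 3: inc R2 by 3 -> R2=(0,0,3) value=3
Op 4: inc R0 by 3 -> R0=(3,0,0) value=3
Op 5: inc R1 by 1 -> R1=(0,1,0) value=1
Op 6: merge R1<->R2 -> R1=(0,1,3) R2=(0,1,3)
Op 7: inc R1 by 1 -> R1=(0,2,3) value=5

Answer: 0 2 3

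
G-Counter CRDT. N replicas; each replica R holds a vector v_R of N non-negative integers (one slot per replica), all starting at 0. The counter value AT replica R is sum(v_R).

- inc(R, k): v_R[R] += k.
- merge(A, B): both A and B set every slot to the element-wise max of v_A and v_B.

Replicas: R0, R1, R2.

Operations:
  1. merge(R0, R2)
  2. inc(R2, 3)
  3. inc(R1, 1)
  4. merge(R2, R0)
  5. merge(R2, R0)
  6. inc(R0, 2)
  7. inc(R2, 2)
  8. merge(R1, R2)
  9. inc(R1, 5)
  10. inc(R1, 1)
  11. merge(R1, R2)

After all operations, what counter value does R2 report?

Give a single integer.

Answer: 12

Derivation:
Op 1: merge R0<->R2 -> R0=(0,0,0) R2=(0,0,0)
Op 2: inc R2 by 3 -> R2=(0,0,3) value=3
Op 3: inc R1 by 1 -> R1=(0,1,0) value=1
Op 4: merge R2<->R0 -> R2=(0,0,3) R0=(0,0,3)
Op 5: merge R2<->R0 -> R2=(0,0,3) R0=(0,0,3)
Op 6: inc R0 by 2 -> R0=(2,0,3) value=5
Op 7: inc R2 by 2 -> R2=(0,0,5) value=5
Op 8: merge R1<->R2 -> R1=(0,1,5) R2=(0,1,5)
Op 9: inc R1 by 5 -> R1=(0,6,5) value=11
Op 10: inc R1 by 1 -> R1=(0,7,5) value=12
Op 11: merge R1<->R2 -> R1=(0,7,5) R2=(0,7,5)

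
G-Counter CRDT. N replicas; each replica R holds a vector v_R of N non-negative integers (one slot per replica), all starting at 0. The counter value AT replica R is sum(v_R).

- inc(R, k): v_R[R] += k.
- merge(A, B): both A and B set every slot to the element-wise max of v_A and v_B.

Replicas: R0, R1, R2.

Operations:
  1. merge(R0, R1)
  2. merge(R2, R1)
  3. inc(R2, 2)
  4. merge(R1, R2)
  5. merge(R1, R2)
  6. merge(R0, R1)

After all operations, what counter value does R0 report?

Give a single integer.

Op 1: merge R0<->R1 -> R0=(0,0,0) R1=(0,0,0)
Op 2: merge R2<->R1 -> R2=(0,0,0) R1=(0,0,0)
Op 3: inc R2 by 2 -> R2=(0,0,2) value=2
Op 4: merge R1<->R2 -> R1=(0,0,2) R2=(0,0,2)
Op 5: merge R1<->R2 -> R1=(0,0,2) R2=(0,0,2)
Op 6: merge R0<->R1 -> R0=(0,0,2) R1=(0,0,2)

Answer: 2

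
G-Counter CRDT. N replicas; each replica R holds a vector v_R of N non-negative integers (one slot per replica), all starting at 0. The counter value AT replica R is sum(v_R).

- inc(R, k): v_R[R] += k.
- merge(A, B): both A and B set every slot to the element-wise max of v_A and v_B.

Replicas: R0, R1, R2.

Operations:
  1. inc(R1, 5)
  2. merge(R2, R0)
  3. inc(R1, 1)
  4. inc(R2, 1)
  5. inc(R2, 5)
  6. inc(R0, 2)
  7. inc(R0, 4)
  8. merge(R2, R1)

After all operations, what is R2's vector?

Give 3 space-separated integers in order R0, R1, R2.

Answer: 0 6 6

Derivation:
Op 1: inc R1 by 5 -> R1=(0,5,0) value=5
Op 2: merge R2<->R0 -> R2=(0,0,0) R0=(0,0,0)
Op 3: inc R1 by 1 -> R1=(0,6,0) value=6
Op 4: inc R2 by 1 -> R2=(0,0,1) value=1
Op 5: inc R2 by 5 -> R2=(0,0,6) value=6
Op 6: inc R0 by 2 -> R0=(2,0,0) value=2
Op 7: inc R0 by 4 -> R0=(6,0,0) value=6
Op 8: merge R2<->R1 -> R2=(0,6,6) R1=(0,6,6)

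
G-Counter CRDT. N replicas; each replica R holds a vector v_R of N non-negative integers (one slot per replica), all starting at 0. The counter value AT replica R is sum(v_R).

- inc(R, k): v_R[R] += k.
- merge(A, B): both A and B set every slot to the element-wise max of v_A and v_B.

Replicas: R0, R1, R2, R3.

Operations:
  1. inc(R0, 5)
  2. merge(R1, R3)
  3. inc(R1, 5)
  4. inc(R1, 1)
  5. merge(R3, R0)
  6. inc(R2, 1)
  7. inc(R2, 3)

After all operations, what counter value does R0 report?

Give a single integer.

Answer: 5

Derivation:
Op 1: inc R0 by 5 -> R0=(5,0,0,0) value=5
Op 2: merge R1<->R3 -> R1=(0,0,0,0) R3=(0,0,0,0)
Op 3: inc R1 by 5 -> R1=(0,5,0,0) value=5
Op 4: inc R1 by 1 -> R1=(0,6,0,0) value=6
Op 5: merge R3<->R0 -> R3=(5,0,0,0) R0=(5,0,0,0)
Op 6: inc R2 by 1 -> R2=(0,0,1,0) value=1
Op 7: inc R2 by 3 -> R2=(0,0,4,0) value=4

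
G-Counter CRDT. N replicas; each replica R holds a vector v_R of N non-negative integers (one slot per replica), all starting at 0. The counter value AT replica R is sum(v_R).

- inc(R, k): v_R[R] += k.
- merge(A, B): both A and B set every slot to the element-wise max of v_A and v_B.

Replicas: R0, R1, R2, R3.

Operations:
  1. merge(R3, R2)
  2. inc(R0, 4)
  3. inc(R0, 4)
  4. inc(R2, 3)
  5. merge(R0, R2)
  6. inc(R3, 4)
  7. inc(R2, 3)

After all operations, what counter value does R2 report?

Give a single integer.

Answer: 14

Derivation:
Op 1: merge R3<->R2 -> R3=(0,0,0,0) R2=(0,0,0,0)
Op 2: inc R0 by 4 -> R0=(4,0,0,0) value=4
Op 3: inc R0 by 4 -> R0=(8,0,0,0) value=8
Op 4: inc R2 by 3 -> R2=(0,0,3,0) value=3
Op 5: merge R0<->R2 -> R0=(8,0,3,0) R2=(8,0,3,0)
Op 6: inc R3 by 4 -> R3=(0,0,0,4) value=4
Op 7: inc R2 by 3 -> R2=(8,0,6,0) value=14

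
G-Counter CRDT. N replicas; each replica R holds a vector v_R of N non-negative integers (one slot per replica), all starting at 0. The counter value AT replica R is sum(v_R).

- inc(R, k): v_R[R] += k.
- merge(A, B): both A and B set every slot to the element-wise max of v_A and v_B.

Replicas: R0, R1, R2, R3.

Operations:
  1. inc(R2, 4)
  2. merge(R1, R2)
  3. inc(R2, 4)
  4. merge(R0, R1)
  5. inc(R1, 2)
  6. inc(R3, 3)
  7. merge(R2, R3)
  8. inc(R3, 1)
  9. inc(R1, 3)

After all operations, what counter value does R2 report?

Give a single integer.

Op 1: inc R2 by 4 -> R2=(0,0,4,0) value=4
Op 2: merge R1<->R2 -> R1=(0,0,4,0) R2=(0,0,4,0)
Op 3: inc R2 by 4 -> R2=(0,0,8,0) value=8
Op 4: merge R0<->R1 -> R0=(0,0,4,0) R1=(0,0,4,0)
Op 5: inc R1 by 2 -> R1=(0,2,4,0) value=6
Op 6: inc R3 by 3 -> R3=(0,0,0,3) value=3
Op 7: merge R2<->R3 -> R2=(0,0,8,3) R3=(0,0,8,3)
Op 8: inc R3 by 1 -> R3=(0,0,8,4) value=12
Op 9: inc R1 by 3 -> R1=(0,5,4,0) value=9

Answer: 11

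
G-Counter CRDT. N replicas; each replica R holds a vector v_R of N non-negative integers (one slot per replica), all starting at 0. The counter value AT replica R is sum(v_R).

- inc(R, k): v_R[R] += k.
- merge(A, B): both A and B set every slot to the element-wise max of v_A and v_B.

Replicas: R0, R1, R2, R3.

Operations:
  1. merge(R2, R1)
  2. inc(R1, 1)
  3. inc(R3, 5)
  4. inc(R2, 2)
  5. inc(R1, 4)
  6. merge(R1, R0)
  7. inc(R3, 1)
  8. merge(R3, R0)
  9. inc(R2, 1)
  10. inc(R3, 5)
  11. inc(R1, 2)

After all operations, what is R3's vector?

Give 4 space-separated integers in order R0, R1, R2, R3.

Op 1: merge R2<->R1 -> R2=(0,0,0,0) R1=(0,0,0,0)
Op 2: inc R1 by 1 -> R1=(0,1,0,0) value=1
Op 3: inc R3 by 5 -> R3=(0,0,0,5) value=5
Op 4: inc R2 by 2 -> R2=(0,0,2,0) value=2
Op 5: inc R1 by 4 -> R1=(0,5,0,0) value=5
Op 6: merge R1<->R0 -> R1=(0,5,0,0) R0=(0,5,0,0)
Op 7: inc R3 by 1 -> R3=(0,0,0,6) value=6
Op 8: merge R3<->R0 -> R3=(0,5,0,6) R0=(0,5,0,6)
Op 9: inc R2 by 1 -> R2=(0,0,3,0) value=3
Op 10: inc R3 by 5 -> R3=(0,5,0,11) value=16
Op 11: inc R1 by 2 -> R1=(0,7,0,0) value=7

Answer: 0 5 0 11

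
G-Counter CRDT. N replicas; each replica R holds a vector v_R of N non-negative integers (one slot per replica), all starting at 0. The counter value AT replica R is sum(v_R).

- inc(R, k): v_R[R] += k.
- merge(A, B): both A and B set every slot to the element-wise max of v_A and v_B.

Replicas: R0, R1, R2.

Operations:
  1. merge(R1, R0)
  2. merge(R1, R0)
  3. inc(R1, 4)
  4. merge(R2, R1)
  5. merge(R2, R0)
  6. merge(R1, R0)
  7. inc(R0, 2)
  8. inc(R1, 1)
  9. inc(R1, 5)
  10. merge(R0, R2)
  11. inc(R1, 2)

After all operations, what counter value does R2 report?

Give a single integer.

Op 1: merge R1<->R0 -> R1=(0,0,0) R0=(0,0,0)
Op 2: merge R1<->R0 -> R1=(0,0,0) R0=(0,0,0)
Op 3: inc R1 by 4 -> R1=(0,4,0) value=4
Op 4: merge R2<->R1 -> R2=(0,4,0) R1=(0,4,0)
Op 5: merge R2<->R0 -> R2=(0,4,0) R0=(0,4,0)
Op 6: merge R1<->R0 -> R1=(0,4,0) R0=(0,4,0)
Op 7: inc R0 by 2 -> R0=(2,4,0) value=6
Op 8: inc R1 by 1 -> R1=(0,5,0) value=5
Op 9: inc R1 by 5 -> R1=(0,10,0) value=10
Op 10: merge R0<->R2 -> R0=(2,4,0) R2=(2,4,0)
Op 11: inc R1 by 2 -> R1=(0,12,0) value=12

Answer: 6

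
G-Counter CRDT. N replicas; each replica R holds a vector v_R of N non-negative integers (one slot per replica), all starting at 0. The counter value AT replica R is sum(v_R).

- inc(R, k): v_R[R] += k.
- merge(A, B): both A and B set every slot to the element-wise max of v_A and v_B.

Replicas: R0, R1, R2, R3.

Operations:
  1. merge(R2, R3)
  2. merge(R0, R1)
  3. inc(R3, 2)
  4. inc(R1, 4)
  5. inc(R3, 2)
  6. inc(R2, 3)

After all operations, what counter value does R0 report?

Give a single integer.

Answer: 0

Derivation:
Op 1: merge R2<->R3 -> R2=(0,0,0,0) R3=(0,0,0,0)
Op 2: merge R0<->R1 -> R0=(0,0,0,0) R1=(0,0,0,0)
Op 3: inc R3 by 2 -> R3=(0,0,0,2) value=2
Op 4: inc R1 by 4 -> R1=(0,4,0,0) value=4
Op 5: inc R3 by 2 -> R3=(0,0,0,4) value=4
Op 6: inc R2 by 3 -> R2=(0,0,3,0) value=3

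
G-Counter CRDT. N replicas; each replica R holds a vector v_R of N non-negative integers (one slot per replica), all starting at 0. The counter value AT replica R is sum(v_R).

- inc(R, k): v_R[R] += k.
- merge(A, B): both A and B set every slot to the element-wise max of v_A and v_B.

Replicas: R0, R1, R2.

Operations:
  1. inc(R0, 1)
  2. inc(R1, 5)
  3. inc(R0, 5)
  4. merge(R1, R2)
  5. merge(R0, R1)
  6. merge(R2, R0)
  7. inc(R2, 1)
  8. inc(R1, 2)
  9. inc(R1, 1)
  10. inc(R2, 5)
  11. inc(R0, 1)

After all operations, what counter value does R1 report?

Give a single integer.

Answer: 14

Derivation:
Op 1: inc R0 by 1 -> R0=(1,0,0) value=1
Op 2: inc R1 by 5 -> R1=(0,5,0) value=5
Op 3: inc R0 by 5 -> R0=(6,0,0) value=6
Op 4: merge R1<->R2 -> R1=(0,5,0) R2=(0,5,0)
Op 5: merge R0<->R1 -> R0=(6,5,0) R1=(6,5,0)
Op 6: merge R2<->R0 -> R2=(6,5,0) R0=(6,5,0)
Op 7: inc R2 by 1 -> R2=(6,5,1) value=12
Op 8: inc R1 by 2 -> R1=(6,7,0) value=13
Op 9: inc R1 by 1 -> R1=(6,8,0) value=14
Op 10: inc R2 by 5 -> R2=(6,5,6) value=17
Op 11: inc R0 by 1 -> R0=(7,5,0) value=12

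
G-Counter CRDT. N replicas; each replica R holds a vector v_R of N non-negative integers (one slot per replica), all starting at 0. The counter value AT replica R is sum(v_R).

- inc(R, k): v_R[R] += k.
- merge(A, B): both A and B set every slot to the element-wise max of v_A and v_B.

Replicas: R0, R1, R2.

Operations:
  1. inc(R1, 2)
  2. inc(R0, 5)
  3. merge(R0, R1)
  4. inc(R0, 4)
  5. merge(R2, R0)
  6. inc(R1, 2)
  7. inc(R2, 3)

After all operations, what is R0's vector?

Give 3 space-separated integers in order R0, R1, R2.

Op 1: inc R1 by 2 -> R1=(0,2,0) value=2
Op 2: inc R0 by 5 -> R0=(5,0,0) value=5
Op 3: merge R0<->R1 -> R0=(5,2,0) R1=(5,2,0)
Op 4: inc R0 by 4 -> R0=(9,2,0) value=11
Op 5: merge R2<->R0 -> R2=(9,2,0) R0=(9,2,0)
Op 6: inc R1 by 2 -> R1=(5,4,0) value=9
Op 7: inc R2 by 3 -> R2=(9,2,3) value=14

Answer: 9 2 0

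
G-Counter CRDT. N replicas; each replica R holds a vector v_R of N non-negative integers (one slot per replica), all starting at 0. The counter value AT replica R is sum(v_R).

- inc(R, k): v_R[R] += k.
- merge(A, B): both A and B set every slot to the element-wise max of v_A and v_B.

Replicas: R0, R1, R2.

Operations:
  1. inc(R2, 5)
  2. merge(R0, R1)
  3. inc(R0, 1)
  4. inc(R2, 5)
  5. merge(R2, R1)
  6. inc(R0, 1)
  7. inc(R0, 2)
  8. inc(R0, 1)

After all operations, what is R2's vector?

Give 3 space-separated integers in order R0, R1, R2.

Op 1: inc R2 by 5 -> R2=(0,0,5) value=5
Op 2: merge R0<->R1 -> R0=(0,0,0) R1=(0,0,0)
Op 3: inc R0 by 1 -> R0=(1,0,0) value=1
Op 4: inc R2 by 5 -> R2=(0,0,10) value=10
Op 5: merge R2<->R1 -> R2=(0,0,10) R1=(0,0,10)
Op 6: inc R0 by 1 -> R0=(2,0,0) value=2
Op 7: inc R0 by 2 -> R0=(4,0,0) value=4
Op 8: inc R0 by 1 -> R0=(5,0,0) value=5

Answer: 0 0 10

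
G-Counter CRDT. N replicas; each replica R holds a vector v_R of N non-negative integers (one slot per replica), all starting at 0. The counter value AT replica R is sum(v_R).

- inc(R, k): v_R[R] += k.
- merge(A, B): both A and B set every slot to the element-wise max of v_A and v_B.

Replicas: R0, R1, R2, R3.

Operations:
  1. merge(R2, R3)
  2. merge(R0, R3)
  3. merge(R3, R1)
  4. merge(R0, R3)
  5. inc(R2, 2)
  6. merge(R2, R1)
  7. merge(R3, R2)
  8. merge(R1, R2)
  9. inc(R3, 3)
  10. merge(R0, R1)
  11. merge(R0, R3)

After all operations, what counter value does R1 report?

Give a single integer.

Answer: 2

Derivation:
Op 1: merge R2<->R3 -> R2=(0,0,0,0) R3=(0,0,0,0)
Op 2: merge R0<->R3 -> R0=(0,0,0,0) R3=(0,0,0,0)
Op 3: merge R3<->R1 -> R3=(0,0,0,0) R1=(0,0,0,0)
Op 4: merge R0<->R3 -> R0=(0,0,0,0) R3=(0,0,0,0)
Op 5: inc R2 by 2 -> R2=(0,0,2,0) value=2
Op 6: merge R2<->R1 -> R2=(0,0,2,0) R1=(0,0,2,0)
Op 7: merge R3<->R2 -> R3=(0,0,2,0) R2=(0,0,2,0)
Op 8: merge R1<->R2 -> R1=(0,0,2,0) R2=(0,0,2,0)
Op 9: inc R3 by 3 -> R3=(0,0,2,3) value=5
Op 10: merge R0<->R1 -> R0=(0,0,2,0) R1=(0,0,2,0)
Op 11: merge R0<->R3 -> R0=(0,0,2,3) R3=(0,0,2,3)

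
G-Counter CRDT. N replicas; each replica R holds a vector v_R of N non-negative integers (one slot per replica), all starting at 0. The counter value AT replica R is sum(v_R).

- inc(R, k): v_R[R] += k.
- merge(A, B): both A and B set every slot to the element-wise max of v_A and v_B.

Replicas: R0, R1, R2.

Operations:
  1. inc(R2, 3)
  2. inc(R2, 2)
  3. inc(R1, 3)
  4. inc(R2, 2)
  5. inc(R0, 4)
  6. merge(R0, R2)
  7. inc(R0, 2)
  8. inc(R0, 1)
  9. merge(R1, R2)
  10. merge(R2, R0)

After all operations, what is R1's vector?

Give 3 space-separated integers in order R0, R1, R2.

Op 1: inc R2 by 3 -> R2=(0,0,3) value=3
Op 2: inc R2 by 2 -> R2=(0,0,5) value=5
Op 3: inc R1 by 3 -> R1=(0,3,0) value=3
Op 4: inc R2 by 2 -> R2=(0,0,7) value=7
Op 5: inc R0 by 4 -> R0=(4,0,0) value=4
Op 6: merge R0<->R2 -> R0=(4,0,7) R2=(4,0,7)
Op 7: inc R0 by 2 -> R0=(6,0,7) value=13
Op 8: inc R0 by 1 -> R0=(7,0,7) value=14
Op 9: merge R1<->R2 -> R1=(4,3,7) R2=(4,3,7)
Op 10: merge R2<->R0 -> R2=(7,3,7) R0=(7,3,7)

Answer: 4 3 7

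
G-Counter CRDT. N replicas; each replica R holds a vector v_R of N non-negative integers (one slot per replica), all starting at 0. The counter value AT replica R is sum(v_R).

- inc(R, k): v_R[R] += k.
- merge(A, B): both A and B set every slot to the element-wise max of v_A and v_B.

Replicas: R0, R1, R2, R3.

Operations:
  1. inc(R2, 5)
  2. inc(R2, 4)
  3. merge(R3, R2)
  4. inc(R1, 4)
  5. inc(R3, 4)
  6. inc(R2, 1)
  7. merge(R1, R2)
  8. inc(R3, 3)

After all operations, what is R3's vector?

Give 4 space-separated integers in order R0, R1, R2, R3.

Answer: 0 0 9 7

Derivation:
Op 1: inc R2 by 5 -> R2=(0,0,5,0) value=5
Op 2: inc R2 by 4 -> R2=(0,0,9,0) value=9
Op 3: merge R3<->R2 -> R3=(0,0,9,0) R2=(0,0,9,0)
Op 4: inc R1 by 4 -> R1=(0,4,0,0) value=4
Op 5: inc R3 by 4 -> R3=(0,0,9,4) value=13
Op 6: inc R2 by 1 -> R2=(0,0,10,0) value=10
Op 7: merge R1<->R2 -> R1=(0,4,10,0) R2=(0,4,10,0)
Op 8: inc R3 by 3 -> R3=(0,0,9,7) value=16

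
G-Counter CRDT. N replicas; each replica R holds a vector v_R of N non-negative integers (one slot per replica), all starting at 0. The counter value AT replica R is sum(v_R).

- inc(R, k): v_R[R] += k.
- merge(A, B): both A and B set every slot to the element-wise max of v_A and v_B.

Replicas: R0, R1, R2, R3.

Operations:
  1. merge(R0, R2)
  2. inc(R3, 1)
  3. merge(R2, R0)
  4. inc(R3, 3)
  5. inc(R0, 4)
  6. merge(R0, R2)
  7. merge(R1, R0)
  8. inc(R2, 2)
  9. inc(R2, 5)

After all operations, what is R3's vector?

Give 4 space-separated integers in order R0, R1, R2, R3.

Answer: 0 0 0 4

Derivation:
Op 1: merge R0<->R2 -> R0=(0,0,0,0) R2=(0,0,0,0)
Op 2: inc R3 by 1 -> R3=(0,0,0,1) value=1
Op 3: merge R2<->R0 -> R2=(0,0,0,0) R0=(0,0,0,0)
Op 4: inc R3 by 3 -> R3=(0,0,0,4) value=4
Op 5: inc R0 by 4 -> R0=(4,0,0,0) value=4
Op 6: merge R0<->R2 -> R0=(4,0,0,0) R2=(4,0,0,0)
Op 7: merge R1<->R0 -> R1=(4,0,0,0) R0=(4,0,0,0)
Op 8: inc R2 by 2 -> R2=(4,0,2,0) value=6
Op 9: inc R2 by 5 -> R2=(4,0,7,0) value=11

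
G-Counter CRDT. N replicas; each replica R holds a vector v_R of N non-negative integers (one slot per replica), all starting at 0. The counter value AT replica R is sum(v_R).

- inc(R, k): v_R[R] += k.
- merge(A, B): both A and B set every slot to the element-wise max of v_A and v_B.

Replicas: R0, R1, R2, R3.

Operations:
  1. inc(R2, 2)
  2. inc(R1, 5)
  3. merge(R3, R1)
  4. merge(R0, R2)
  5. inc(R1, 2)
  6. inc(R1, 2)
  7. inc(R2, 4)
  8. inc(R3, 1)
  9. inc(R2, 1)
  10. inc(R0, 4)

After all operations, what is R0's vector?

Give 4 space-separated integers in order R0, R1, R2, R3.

Answer: 4 0 2 0

Derivation:
Op 1: inc R2 by 2 -> R2=(0,0,2,0) value=2
Op 2: inc R1 by 5 -> R1=(0,5,0,0) value=5
Op 3: merge R3<->R1 -> R3=(0,5,0,0) R1=(0,5,0,0)
Op 4: merge R0<->R2 -> R0=(0,0,2,0) R2=(0,0,2,0)
Op 5: inc R1 by 2 -> R1=(0,7,0,0) value=7
Op 6: inc R1 by 2 -> R1=(0,9,0,0) value=9
Op 7: inc R2 by 4 -> R2=(0,0,6,0) value=6
Op 8: inc R3 by 1 -> R3=(0,5,0,1) value=6
Op 9: inc R2 by 1 -> R2=(0,0,7,0) value=7
Op 10: inc R0 by 4 -> R0=(4,0,2,0) value=6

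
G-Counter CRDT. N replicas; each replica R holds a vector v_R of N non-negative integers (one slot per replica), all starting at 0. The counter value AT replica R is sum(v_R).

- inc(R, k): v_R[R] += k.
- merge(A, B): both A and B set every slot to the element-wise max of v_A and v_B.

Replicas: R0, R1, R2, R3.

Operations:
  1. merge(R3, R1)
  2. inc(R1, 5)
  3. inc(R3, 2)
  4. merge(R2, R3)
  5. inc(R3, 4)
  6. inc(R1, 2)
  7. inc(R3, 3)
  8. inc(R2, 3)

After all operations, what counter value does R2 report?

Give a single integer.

Op 1: merge R3<->R1 -> R3=(0,0,0,0) R1=(0,0,0,0)
Op 2: inc R1 by 5 -> R1=(0,5,0,0) value=5
Op 3: inc R3 by 2 -> R3=(0,0,0,2) value=2
Op 4: merge R2<->R3 -> R2=(0,0,0,2) R3=(0,0,0,2)
Op 5: inc R3 by 4 -> R3=(0,0,0,6) value=6
Op 6: inc R1 by 2 -> R1=(0,7,0,0) value=7
Op 7: inc R3 by 3 -> R3=(0,0,0,9) value=9
Op 8: inc R2 by 3 -> R2=(0,0,3,2) value=5

Answer: 5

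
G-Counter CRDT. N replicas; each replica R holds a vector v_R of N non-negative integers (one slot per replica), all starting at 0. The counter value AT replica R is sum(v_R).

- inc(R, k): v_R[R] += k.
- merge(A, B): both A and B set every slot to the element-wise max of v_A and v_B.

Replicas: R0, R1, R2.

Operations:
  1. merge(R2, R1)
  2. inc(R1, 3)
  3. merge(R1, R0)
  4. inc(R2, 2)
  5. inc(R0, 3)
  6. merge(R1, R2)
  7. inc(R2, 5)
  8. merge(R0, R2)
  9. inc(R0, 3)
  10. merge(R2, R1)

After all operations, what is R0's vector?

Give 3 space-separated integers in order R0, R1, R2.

Op 1: merge R2<->R1 -> R2=(0,0,0) R1=(0,0,0)
Op 2: inc R1 by 3 -> R1=(0,3,0) value=3
Op 3: merge R1<->R0 -> R1=(0,3,0) R0=(0,3,0)
Op 4: inc R2 by 2 -> R2=(0,0,2) value=2
Op 5: inc R0 by 3 -> R0=(3,3,0) value=6
Op 6: merge R1<->R2 -> R1=(0,3,2) R2=(0,3,2)
Op 7: inc R2 by 5 -> R2=(0,3,7) value=10
Op 8: merge R0<->R2 -> R0=(3,3,7) R2=(3,3,7)
Op 9: inc R0 by 3 -> R0=(6,3,7) value=16
Op 10: merge R2<->R1 -> R2=(3,3,7) R1=(3,3,7)

Answer: 6 3 7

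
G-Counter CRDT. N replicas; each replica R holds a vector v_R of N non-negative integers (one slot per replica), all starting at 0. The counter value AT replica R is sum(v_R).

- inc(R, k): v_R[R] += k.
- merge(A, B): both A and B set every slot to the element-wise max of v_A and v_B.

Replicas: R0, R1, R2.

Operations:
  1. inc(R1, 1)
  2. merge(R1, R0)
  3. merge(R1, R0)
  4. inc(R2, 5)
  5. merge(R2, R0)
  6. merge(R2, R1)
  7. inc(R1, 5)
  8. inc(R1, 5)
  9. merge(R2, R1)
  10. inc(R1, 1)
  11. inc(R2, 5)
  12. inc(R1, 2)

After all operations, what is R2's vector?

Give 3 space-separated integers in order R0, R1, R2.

Answer: 0 11 10

Derivation:
Op 1: inc R1 by 1 -> R1=(0,1,0) value=1
Op 2: merge R1<->R0 -> R1=(0,1,0) R0=(0,1,0)
Op 3: merge R1<->R0 -> R1=(0,1,0) R0=(0,1,0)
Op 4: inc R2 by 5 -> R2=(0,0,5) value=5
Op 5: merge R2<->R0 -> R2=(0,1,5) R0=(0,1,5)
Op 6: merge R2<->R1 -> R2=(0,1,5) R1=(0,1,5)
Op 7: inc R1 by 5 -> R1=(0,6,5) value=11
Op 8: inc R1 by 5 -> R1=(0,11,5) value=16
Op 9: merge R2<->R1 -> R2=(0,11,5) R1=(0,11,5)
Op 10: inc R1 by 1 -> R1=(0,12,5) value=17
Op 11: inc R2 by 5 -> R2=(0,11,10) value=21
Op 12: inc R1 by 2 -> R1=(0,14,5) value=19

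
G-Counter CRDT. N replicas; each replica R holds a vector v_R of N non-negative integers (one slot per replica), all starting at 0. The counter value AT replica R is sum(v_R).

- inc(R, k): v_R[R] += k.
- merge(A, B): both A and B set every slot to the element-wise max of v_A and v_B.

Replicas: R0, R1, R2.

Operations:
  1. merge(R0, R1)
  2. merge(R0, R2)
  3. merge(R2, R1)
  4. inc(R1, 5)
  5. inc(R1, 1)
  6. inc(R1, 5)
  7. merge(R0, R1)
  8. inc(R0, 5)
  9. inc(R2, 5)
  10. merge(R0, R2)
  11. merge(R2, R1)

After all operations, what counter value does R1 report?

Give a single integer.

Op 1: merge R0<->R1 -> R0=(0,0,0) R1=(0,0,0)
Op 2: merge R0<->R2 -> R0=(0,0,0) R2=(0,0,0)
Op 3: merge R2<->R1 -> R2=(0,0,0) R1=(0,0,0)
Op 4: inc R1 by 5 -> R1=(0,5,0) value=5
Op 5: inc R1 by 1 -> R1=(0,6,0) value=6
Op 6: inc R1 by 5 -> R1=(0,11,0) value=11
Op 7: merge R0<->R1 -> R0=(0,11,0) R1=(0,11,0)
Op 8: inc R0 by 5 -> R0=(5,11,0) value=16
Op 9: inc R2 by 5 -> R2=(0,0,5) value=5
Op 10: merge R0<->R2 -> R0=(5,11,5) R2=(5,11,5)
Op 11: merge R2<->R1 -> R2=(5,11,5) R1=(5,11,5)

Answer: 21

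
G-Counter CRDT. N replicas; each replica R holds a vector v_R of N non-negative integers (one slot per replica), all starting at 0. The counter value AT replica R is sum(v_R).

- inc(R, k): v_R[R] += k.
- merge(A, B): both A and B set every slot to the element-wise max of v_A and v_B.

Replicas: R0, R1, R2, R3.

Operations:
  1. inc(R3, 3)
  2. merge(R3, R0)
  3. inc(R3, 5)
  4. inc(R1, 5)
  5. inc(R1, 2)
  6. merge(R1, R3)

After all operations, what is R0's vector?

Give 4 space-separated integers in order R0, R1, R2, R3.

Op 1: inc R3 by 3 -> R3=(0,0,0,3) value=3
Op 2: merge R3<->R0 -> R3=(0,0,0,3) R0=(0,0,0,3)
Op 3: inc R3 by 5 -> R3=(0,0,0,8) value=8
Op 4: inc R1 by 5 -> R1=(0,5,0,0) value=5
Op 5: inc R1 by 2 -> R1=(0,7,0,0) value=7
Op 6: merge R1<->R3 -> R1=(0,7,0,8) R3=(0,7,0,8)

Answer: 0 0 0 3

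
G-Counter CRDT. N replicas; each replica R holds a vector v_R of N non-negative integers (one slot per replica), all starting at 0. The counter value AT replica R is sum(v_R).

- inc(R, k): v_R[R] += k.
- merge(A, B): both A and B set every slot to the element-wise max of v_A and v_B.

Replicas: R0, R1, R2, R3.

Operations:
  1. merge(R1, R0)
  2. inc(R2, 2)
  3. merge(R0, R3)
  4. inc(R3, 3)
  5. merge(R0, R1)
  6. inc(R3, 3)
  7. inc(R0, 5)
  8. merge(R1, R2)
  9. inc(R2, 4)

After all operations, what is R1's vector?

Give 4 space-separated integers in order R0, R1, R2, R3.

Answer: 0 0 2 0

Derivation:
Op 1: merge R1<->R0 -> R1=(0,0,0,0) R0=(0,0,0,0)
Op 2: inc R2 by 2 -> R2=(0,0,2,0) value=2
Op 3: merge R0<->R3 -> R0=(0,0,0,0) R3=(0,0,0,0)
Op 4: inc R3 by 3 -> R3=(0,0,0,3) value=3
Op 5: merge R0<->R1 -> R0=(0,0,0,0) R1=(0,0,0,0)
Op 6: inc R3 by 3 -> R3=(0,0,0,6) value=6
Op 7: inc R0 by 5 -> R0=(5,0,0,0) value=5
Op 8: merge R1<->R2 -> R1=(0,0,2,0) R2=(0,0,2,0)
Op 9: inc R2 by 4 -> R2=(0,0,6,0) value=6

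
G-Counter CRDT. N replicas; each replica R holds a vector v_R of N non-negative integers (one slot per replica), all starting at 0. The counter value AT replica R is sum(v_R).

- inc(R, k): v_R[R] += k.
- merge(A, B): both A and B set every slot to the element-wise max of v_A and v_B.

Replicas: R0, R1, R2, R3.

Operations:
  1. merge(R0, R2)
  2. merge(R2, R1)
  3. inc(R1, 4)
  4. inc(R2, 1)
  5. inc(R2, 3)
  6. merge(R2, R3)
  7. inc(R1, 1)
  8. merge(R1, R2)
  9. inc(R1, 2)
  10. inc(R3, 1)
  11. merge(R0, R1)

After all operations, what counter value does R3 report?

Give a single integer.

Answer: 5

Derivation:
Op 1: merge R0<->R2 -> R0=(0,0,0,0) R2=(0,0,0,0)
Op 2: merge R2<->R1 -> R2=(0,0,0,0) R1=(0,0,0,0)
Op 3: inc R1 by 4 -> R1=(0,4,0,0) value=4
Op 4: inc R2 by 1 -> R2=(0,0,1,0) value=1
Op 5: inc R2 by 3 -> R2=(0,0,4,0) value=4
Op 6: merge R2<->R3 -> R2=(0,0,4,0) R3=(0,0,4,0)
Op 7: inc R1 by 1 -> R1=(0,5,0,0) value=5
Op 8: merge R1<->R2 -> R1=(0,5,4,0) R2=(0,5,4,0)
Op 9: inc R1 by 2 -> R1=(0,7,4,0) value=11
Op 10: inc R3 by 1 -> R3=(0,0,4,1) value=5
Op 11: merge R0<->R1 -> R0=(0,7,4,0) R1=(0,7,4,0)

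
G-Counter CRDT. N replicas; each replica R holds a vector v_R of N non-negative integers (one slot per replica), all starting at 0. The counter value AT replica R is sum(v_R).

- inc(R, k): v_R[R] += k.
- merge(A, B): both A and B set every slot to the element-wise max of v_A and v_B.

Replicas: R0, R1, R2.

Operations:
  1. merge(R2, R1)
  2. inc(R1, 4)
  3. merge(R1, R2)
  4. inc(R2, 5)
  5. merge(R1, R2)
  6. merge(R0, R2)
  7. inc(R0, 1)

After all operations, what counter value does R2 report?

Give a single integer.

Answer: 9

Derivation:
Op 1: merge R2<->R1 -> R2=(0,0,0) R1=(0,0,0)
Op 2: inc R1 by 4 -> R1=(0,4,0) value=4
Op 3: merge R1<->R2 -> R1=(0,4,0) R2=(0,4,0)
Op 4: inc R2 by 5 -> R2=(0,4,5) value=9
Op 5: merge R1<->R2 -> R1=(0,4,5) R2=(0,4,5)
Op 6: merge R0<->R2 -> R0=(0,4,5) R2=(0,4,5)
Op 7: inc R0 by 1 -> R0=(1,4,5) value=10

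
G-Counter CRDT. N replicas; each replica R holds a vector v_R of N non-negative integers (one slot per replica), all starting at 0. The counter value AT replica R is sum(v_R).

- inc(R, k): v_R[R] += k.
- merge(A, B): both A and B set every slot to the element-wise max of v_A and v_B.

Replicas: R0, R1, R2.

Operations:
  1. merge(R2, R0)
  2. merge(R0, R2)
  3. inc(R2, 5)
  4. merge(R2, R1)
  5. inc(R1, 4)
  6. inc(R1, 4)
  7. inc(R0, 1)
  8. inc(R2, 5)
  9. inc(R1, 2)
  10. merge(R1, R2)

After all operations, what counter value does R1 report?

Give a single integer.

Op 1: merge R2<->R0 -> R2=(0,0,0) R0=(0,0,0)
Op 2: merge R0<->R2 -> R0=(0,0,0) R2=(0,0,0)
Op 3: inc R2 by 5 -> R2=(0,0,5) value=5
Op 4: merge R2<->R1 -> R2=(0,0,5) R1=(0,0,5)
Op 5: inc R1 by 4 -> R1=(0,4,5) value=9
Op 6: inc R1 by 4 -> R1=(0,8,5) value=13
Op 7: inc R0 by 1 -> R0=(1,0,0) value=1
Op 8: inc R2 by 5 -> R2=(0,0,10) value=10
Op 9: inc R1 by 2 -> R1=(0,10,5) value=15
Op 10: merge R1<->R2 -> R1=(0,10,10) R2=(0,10,10)

Answer: 20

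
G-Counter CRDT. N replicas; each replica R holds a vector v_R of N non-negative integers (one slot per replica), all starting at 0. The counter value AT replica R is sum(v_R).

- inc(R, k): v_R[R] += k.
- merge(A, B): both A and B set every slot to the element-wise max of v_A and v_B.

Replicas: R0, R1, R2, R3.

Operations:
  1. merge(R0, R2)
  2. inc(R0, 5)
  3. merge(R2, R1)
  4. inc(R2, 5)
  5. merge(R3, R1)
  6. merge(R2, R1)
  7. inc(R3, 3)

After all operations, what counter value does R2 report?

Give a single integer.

Op 1: merge R0<->R2 -> R0=(0,0,0,0) R2=(0,0,0,0)
Op 2: inc R0 by 5 -> R0=(5,0,0,0) value=5
Op 3: merge R2<->R1 -> R2=(0,0,0,0) R1=(0,0,0,0)
Op 4: inc R2 by 5 -> R2=(0,0,5,0) value=5
Op 5: merge R3<->R1 -> R3=(0,0,0,0) R1=(0,0,0,0)
Op 6: merge R2<->R1 -> R2=(0,0,5,0) R1=(0,0,5,0)
Op 7: inc R3 by 3 -> R3=(0,0,0,3) value=3

Answer: 5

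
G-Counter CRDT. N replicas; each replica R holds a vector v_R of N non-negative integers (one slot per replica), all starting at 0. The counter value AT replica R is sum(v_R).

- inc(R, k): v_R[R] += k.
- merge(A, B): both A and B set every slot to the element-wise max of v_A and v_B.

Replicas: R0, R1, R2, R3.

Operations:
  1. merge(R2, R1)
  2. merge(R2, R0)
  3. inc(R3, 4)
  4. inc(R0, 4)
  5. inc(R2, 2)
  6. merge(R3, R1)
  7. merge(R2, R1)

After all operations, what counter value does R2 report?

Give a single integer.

Answer: 6

Derivation:
Op 1: merge R2<->R1 -> R2=(0,0,0,0) R1=(0,0,0,0)
Op 2: merge R2<->R0 -> R2=(0,0,0,0) R0=(0,0,0,0)
Op 3: inc R3 by 4 -> R3=(0,0,0,4) value=4
Op 4: inc R0 by 4 -> R0=(4,0,0,0) value=4
Op 5: inc R2 by 2 -> R2=(0,0,2,0) value=2
Op 6: merge R3<->R1 -> R3=(0,0,0,4) R1=(0,0,0,4)
Op 7: merge R2<->R1 -> R2=(0,0,2,4) R1=(0,0,2,4)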